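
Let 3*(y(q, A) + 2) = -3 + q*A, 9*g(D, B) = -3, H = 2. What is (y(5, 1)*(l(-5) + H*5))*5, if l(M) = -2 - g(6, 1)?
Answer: -500/9 ≈ -55.556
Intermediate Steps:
g(D, B) = -⅓ (g(D, B) = (⅑)*(-3) = -⅓)
y(q, A) = -3 + A*q/3 (y(q, A) = -2 + (-3 + q*A)/3 = -2 + (-3 + A*q)/3 = -2 + (-1 + A*q/3) = -3 + A*q/3)
l(M) = -5/3 (l(M) = -2 - 1*(-⅓) = -2 + ⅓ = -5/3)
(y(5, 1)*(l(-5) + H*5))*5 = ((-3 + (⅓)*1*5)*(-5/3 + 2*5))*5 = ((-3 + 5/3)*(-5/3 + 10))*5 = -4/3*25/3*5 = -100/9*5 = -500/9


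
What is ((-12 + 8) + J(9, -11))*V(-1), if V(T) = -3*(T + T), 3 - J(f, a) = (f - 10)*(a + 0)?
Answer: -72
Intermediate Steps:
J(f, a) = 3 - a*(-10 + f) (J(f, a) = 3 - (f - 10)*(a + 0) = 3 - (-10 + f)*a = 3 - a*(-10 + f))
V(T) = -6*T
((-12 + 8) + J(9, -11))*V(-1) = ((-12 + 8) + (3 + 10*(-11) - 1*(-11)*9))*(-6*(-1)) = (-4 + (3 - 110 + 99))*6 = (-4 - 8)*6 = -12*6 = -72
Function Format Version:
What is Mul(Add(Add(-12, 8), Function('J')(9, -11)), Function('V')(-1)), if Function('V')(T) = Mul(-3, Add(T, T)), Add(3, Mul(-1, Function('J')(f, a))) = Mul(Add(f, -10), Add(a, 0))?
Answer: -72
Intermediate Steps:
Function('J')(f, a) = Add(3, Mul(-1, a, Add(-10, f))) (Function('J')(f, a) = Add(3, Mul(-1, Mul(Add(f, -10), Add(a, 0)))) = Add(3, Mul(-1, Mul(Add(-10, f), a))) = Add(3, Mul(-1, Mul(a, Add(-10, f)))) = Add(3, Mul(-1, a, Add(-10, f))))
Function('V')(T) = Mul(-6, T) (Function('V')(T) = Mul(-3, Mul(2, T)) = Mul(-6, T))
Mul(Add(Add(-12, 8), Function('J')(9, -11)), Function('V')(-1)) = Mul(Add(Add(-12, 8), Add(3, Mul(10, -11), Mul(-1, -11, 9))), Mul(-6, -1)) = Mul(Add(-4, Add(3, -110, 99)), 6) = Mul(Add(-4, -8), 6) = Mul(-12, 6) = -72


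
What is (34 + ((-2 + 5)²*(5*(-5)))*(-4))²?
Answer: 872356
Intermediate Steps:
(34 + ((-2 + 5)²*(5*(-5)))*(-4))² = (34 + (3²*(-25))*(-4))² = (34 + (9*(-25))*(-4))² = (34 - 225*(-4))² = (34 + 900)² = 934² = 872356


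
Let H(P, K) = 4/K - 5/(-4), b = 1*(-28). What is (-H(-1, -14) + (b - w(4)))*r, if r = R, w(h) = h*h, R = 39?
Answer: -49101/28 ≈ -1753.6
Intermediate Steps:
b = -28
H(P, K) = 5/4 + 4/K (H(P, K) = 4/K - 5*(-¼) = 4/K + 5/4 = 5/4 + 4/K)
w(h) = h²
r = 39
(-H(-1, -14) + (b - w(4)))*r = (-(5/4 + 4/(-14)) + (-28 - 1*4²))*39 = (-(5/4 + 4*(-1/14)) + (-28 - 1*16))*39 = (-(5/4 - 2/7) + (-28 - 16))*39 = (-1*27/28 - 44)*39 = (-27/28 - 44)*39 = -1259/28*39 = -49101/28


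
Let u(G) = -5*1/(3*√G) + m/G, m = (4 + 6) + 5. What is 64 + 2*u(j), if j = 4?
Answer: 419/6 ≈ 69.833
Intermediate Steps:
m = 15 (m = 10 + 5 = 15)
u(G) = 15/G - 5/(3*√G) (u(G) = -5*1/(3*√G) + 15/G = -5/(3*√G) + 15/G = 15/G - 5/(3*√G))
64 + 2*u(j) = 64 + 2*(15/4 - 5/(3*√4)) = 64 + 2*(15*(¼) - 5/3*½) = 64 + 2*(15/4 - ⅚) = 64 + 2*(35/12) = 64 + 35/6 = 419/6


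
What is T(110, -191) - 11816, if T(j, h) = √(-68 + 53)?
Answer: -11816 + I*√15 ≈ -11816.0 + 3.873*I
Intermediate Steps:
T(j, h) = I*√15 (T(j, h) = √(-15) = I*√15)
T(110, -191) - 11816 = I*√15 - 11816 = -11816 + I*√15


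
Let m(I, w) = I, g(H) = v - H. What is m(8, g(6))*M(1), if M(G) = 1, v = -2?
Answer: 8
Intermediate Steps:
g(H) = -2 - H
m(8, g(6))*M(1) = 8*1 = 8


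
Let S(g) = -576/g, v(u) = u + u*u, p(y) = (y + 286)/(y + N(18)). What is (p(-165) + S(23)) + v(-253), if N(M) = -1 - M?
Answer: 11726375/184 ≈ 63730.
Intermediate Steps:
p(y) = (286 + y)/(-19 + y) (p(y) = (y + 286)/(y + (-1 - 1*18)) = (286 + y)/(y + (-1 - 18)) = (286 + y)/(y - 19) = (286 + y)/(-19 + y))
v(u) = u + u²
(p(-165) + S(23)) + v(-253) = ((286 - 165)/(-19 - 165) - 576/23) - 253*(1 - 253) = (121/(-184) - 576*1/23) - 253*(-252) = (-1/184*121 - 576/23) + 63756 = (-121/184 - 576/23) + 63756 = -4729/184 + 63756 = 11726375/184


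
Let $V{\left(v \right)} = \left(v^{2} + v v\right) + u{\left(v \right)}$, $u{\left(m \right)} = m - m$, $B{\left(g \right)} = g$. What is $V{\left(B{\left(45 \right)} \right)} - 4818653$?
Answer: $-4814603$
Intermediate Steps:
$u{\left(m \right)} = 0$
$V{\left(v \right)} = 2 v^{2}$ ($V{\left(v \right)} = \left(v^{2} + v v\right) + 0 = \left(v^{2} + v^{2}\right) + 0 = 2 v^{2} + 0 = 2 v^{2}$)
$V{\left(B{\left(45 \right)} \right)} - 4818653 = 2 \cdot 45^{2} - 4818653 = 2 \cdot 2025 - 4818653 = 4050 - 4818653 = -4814603$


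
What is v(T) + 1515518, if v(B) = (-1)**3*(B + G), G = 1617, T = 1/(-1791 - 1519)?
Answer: 5011012311/3310 ≈ 1.5139e+6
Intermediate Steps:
T = -1/3310 (T = 1/(-3310) = -1/3310 ≈ -0.00030211)
v(B) = -1617 - B (v(B) = (-1)**3*(B + 1617) = -(1617 + B) = -1617 - B)
v(T) + 1515518 = (-1617 - 1*(-1/3310)) + 1515518 = (-1617 + 1/3310) + 1515518 = -5352269/3310 + 1515518 = 5011012311/3310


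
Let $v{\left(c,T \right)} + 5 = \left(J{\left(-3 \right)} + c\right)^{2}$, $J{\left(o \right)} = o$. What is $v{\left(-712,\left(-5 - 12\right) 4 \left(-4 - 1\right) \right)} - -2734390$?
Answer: $3245610$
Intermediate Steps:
$v{\left(c,T \right)} = -5 + \left(-3 + c\right)^{2}$
$v{\left(-712,\left(-5 - 12\right) 4 \left(-4 - 1\right) \right)} - -2734390 = \left(-5 + \left(-3 - 712\right)^{2}\right) - -2734390 = \left(-5 + \left(-715\right)^{2}\right) + 2734390 = \left(-5 + 511225\right) + 2734390 = 511220 + 2734390 = 3245610$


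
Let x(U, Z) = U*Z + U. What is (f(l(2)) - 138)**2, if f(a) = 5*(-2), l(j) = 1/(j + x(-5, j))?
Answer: 21904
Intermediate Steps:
x(U, Z) = U + U*Z
l(j) = 1/(-5 - 4*j) (l(j) = 1/(j - 5*(1 + j)) = 1/(j + (-5 - 5*j)) = 1/(-5 - 4*j))
f(a) = -10
(f(l(2)) - 138)**2 = (-10 - 138)**2 = (-148)**2 = 21904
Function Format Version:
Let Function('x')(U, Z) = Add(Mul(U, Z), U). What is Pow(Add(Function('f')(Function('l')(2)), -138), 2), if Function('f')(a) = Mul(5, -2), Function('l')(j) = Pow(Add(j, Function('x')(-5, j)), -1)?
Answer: 21904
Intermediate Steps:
Function('x')(U, Z) = Add(U, Mul(U, Z))
Function('l')(j) = Pow(Add(-5, Mul(-4, j)), -1) (Function('l')(j) = Pow(Add(j, Mul(-5, Add(1, j))), -1) = Pow(Add(j, Add(-5, Mul(-5, j))), -1) = Pow(Add(-5, Mul(-4, j)), -1))
Function('f')(a) = -10
Pow(Add(Function('f')(Function('l')(2)), -138), 2) = Pow(Add(-10, -138), 2) = Pow(-148, 2) = 21904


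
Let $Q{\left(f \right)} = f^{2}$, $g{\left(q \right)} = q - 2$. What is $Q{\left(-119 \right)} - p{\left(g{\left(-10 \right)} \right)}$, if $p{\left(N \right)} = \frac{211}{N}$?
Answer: $\frac{170143}{12} \approx 14179.0$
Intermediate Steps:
$g{\left(q \right)} = -2 + q$
$Q{\left(-119 \right)} - p{\left(g{\left(-10 \right)} \right)} = \left(-119\right)^{2} - \frac{211}{-2 - 10} = 14161 - \frac{211}{-12} = 14161 - 211 \left(- \frac{1}{12}\right) = 14161 - - \frac{211}{12} = 14161 + \frac{211}{12} = \frac{170143}{12}$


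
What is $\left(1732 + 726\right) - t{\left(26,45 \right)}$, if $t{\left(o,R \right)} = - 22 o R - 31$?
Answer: $28229$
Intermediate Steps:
$t{\left(o,R \right)} = -31 - 22 R o$ ($t{\left(o,R \right)} = - 22 R o - 31 = -31 - 22 R o$)
$\left(1732 + 726\right) - t{\left(26,45 \right)} = \left(1732 + 726\right) - \left(-31 - 990 \cdot 26\right) = 2458 - \left(-31 - 25740\right) = 2458 - -25771 = 2458 + 25771 = 28229$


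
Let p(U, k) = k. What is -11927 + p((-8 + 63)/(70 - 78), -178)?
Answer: -12105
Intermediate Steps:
-11927 + p((-8 + 63)/(70 - 78), -178) = -11927 - 178 = -12105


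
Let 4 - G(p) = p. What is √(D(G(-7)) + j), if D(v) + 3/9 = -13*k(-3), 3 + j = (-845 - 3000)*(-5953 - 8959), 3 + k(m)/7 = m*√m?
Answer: √(516032187 + 2457*I*√3)/3 ≈ 7572.1 + 0.031223*I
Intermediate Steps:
k(m) = -21 + 7*m^(3/2) (k(m) = -21 + 7*(m*√m) = -21 + 7*m^(3/2))
G(p) = 4 - p
j = 57336637 (j = -3 + (-845 - 3000)*(-5953 - 8959) = -3 - 3845*(-14912) = -3 + 57336640 = 57336637)
D(v) = 818/3 + 273*I*√3 (D(v) = -⅓ - 13*(-21 + 7*(-3)^(3/2)) = -⅓ - 13*(-21 + 7*(-3*I*√3)) = -⅓ - 13*(-21 - 21*I*√3) = -⅓ + (273 + 273*I*√3) = 818/3 + 273*I*√3)
√(D(G(-7)) + j) = √((818/3 + 273*I*√3) + 57336637) = √(172010729/3 + 273*I*√3)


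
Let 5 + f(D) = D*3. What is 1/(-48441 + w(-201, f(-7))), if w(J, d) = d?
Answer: -1/48467 ≈ -2.0633e-5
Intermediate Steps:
f(D) = -5 + 3*D (f(D) = -5 + D*3 = -5 + 3*D)
1/(-48441 + w(-201, f(-7))) = 1/(-48441 + (-5 + 3*(-7))) = 1/(-48441 + (-5 - 21)) = 1/(-48441 - 26) = 1/(-48467) = -1/48467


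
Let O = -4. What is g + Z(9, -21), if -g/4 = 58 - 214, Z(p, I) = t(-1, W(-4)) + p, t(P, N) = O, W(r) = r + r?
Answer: 629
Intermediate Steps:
W(r) = 2*r
t(P, N) = -4
Z(p, I) = -4 + p
g = 624 (g = -4*(58 - 214) = -4*(-156) = 624)
g + Z(9, -21) = 624 + (-4 + 9) = 624 + 5 = 629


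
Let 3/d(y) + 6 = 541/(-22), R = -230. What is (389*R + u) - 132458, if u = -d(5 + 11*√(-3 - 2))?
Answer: -149357478/673 ≈ -2.2193e+5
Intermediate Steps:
d(y) = -66/673 (d(y) = 3/(-6 + 541/(-22)) = 3/(-6 + 541*(-1/22)) = 3/(-6 - 541/22) = 3/(-673/22) = 3*(-22/673) = -66/673)
u = 66/673 (u = -1*(-66/673) = 66/673 ≈ 0.098068)
(389*R + u) - 132458 = (389*(-230) + 66/673) - 132458 = (-89470 + 66/673) - 132458 = -60213244/673 - 132458 = -149357478/673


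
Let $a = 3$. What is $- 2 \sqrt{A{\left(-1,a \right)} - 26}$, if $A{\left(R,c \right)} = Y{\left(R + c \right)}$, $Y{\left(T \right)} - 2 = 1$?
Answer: $- 2 i \sqrt{23} \approx - 9.5917 i$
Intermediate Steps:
$Y{\left(T \right)} = 3$ ($Y{\left(T \right)} = 2 + 1 = 3$)
$A{\left(R,c \right)} = 3$
$- 2 \sqrt{A{\left(-1,a \right)} - 26} = - 2 \sqrt{3 - 26} = - 2 \sqrt{-23} = - 2 i \sqrt{23}$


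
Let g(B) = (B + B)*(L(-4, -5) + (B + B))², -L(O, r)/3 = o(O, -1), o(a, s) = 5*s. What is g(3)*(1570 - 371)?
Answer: 3172554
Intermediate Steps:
L(O, r) = 15 (L(O, r) = -15*(-1) = -3*(-5) = 15)
g(B) = 2*B*(15 + 2*B)² (g(B) = (B + B)*(15 + (B + B))² = (2*B)*(15 + 2*B)² = 2*B*(15 + 2*B)²)
g(3)*(1570 - 371) = (2*3*(15 + 2*3)²)*(1570 - 371) = (2*3*(15 + 6)²)*1199 = (2*3*21²)*1199 = (2*3*441)*1199 = 2646*1199 = 3172554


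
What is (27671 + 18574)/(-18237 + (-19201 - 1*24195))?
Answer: -46245/61633 ≈ -0.75033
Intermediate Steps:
(27671 + 18574)/(-18237 + (-19201 - 1*24195)) = 46245/(-18237 + (-19201 - 24195)) = 46245/(-18237 - 43396) = 46245/(-61633) = 46245*(-1/61633) = -46245/61633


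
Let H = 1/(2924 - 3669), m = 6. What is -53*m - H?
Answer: -236909/745 ≈ -318.00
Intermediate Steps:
H = -1/745 (H = 1/(-745) = -1/745 ≈ -0.0013423)
-53*m - H = -53*6 - 1*(-1/745) = -318 + 1/745 = -236909/745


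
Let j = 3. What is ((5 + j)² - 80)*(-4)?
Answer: 64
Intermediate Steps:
((5 + j)² - 80)*(-4) = ((5 + 3)² - 80)*(-4) = (8² - 80)*(-4) = (64 - 80)*(-4) = -16*(-4) = 64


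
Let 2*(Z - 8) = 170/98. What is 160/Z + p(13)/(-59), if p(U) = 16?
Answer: 911216/51271 ≈ 17.773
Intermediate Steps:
Z = 869/98 (Z = 8 + (170/98)/2 = 8 + (170*(1/98))/2 = 8 + (1/2)*(85/49) = 8 + 85/98 = 869/98 ≈ 8.8673)
160/Z + p(13)/(-59) = 160/(869/98) + 16/(-59) = 160*(98/869) + 16*(-1/59) = 15680/869 - 16/59 = 911216/51271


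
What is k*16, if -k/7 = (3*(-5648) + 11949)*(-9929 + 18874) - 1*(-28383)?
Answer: 5001011904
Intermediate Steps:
k = 312563244 (k = -7*((3*(-5648) + 11949)*(-9929 + 18874) - 1*(-28383)) = -7*((-16944 + 11949)*8945 + 28383) = -7*(-4995*8945 + 28383) = -7*(-44680275 + 28383) = -7*(-44651892) = 312563244)
k*16 = 312563244*16 = 5001011904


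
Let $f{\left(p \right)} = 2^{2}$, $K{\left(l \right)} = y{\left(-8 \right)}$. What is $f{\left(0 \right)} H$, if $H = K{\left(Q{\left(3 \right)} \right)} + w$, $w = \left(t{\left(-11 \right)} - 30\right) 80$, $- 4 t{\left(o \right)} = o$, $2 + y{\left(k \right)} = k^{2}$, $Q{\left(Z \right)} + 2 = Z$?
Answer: $-8472$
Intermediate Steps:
$Q{\left(Z \right)} = -2 + Z$
$y{\left(k \right)} = -2 + k^{2}$
$K{\left(l \right)} = 62$ ($K{\left(l \right)} = -2 + \left(-8\right)^{2} = -2 + 64 = 62$)
$t{\left(o \right)} = - \frac{o}{4}$
$w = -2180$ ($w = \left(\left(- \frac{1}{4}\right) \left(-11\right) - 30\right) 80 = \left(\frac{11}{4} - 30\right) 80 = \left(- \frac{109}{4}\right) 80 = -2180$)
$H = -2118$ ($H = 62 - 2180 = -2118$)
$f{\left(p \right)} = 4$
$f{\left(0 \right)} H = 4 \left(-2118\right) = -8472$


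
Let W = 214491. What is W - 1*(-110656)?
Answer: 325147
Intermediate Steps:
W - 1*(-110656) = 214491 - 1*(-110656) = 214491 + 110656 = 325147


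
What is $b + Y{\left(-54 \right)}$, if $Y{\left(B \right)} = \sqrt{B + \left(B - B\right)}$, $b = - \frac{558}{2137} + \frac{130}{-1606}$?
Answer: $- \frac{586979}{1716011} + 3 i \sqrt{6} \approx -0.34206 + 7.3485 i$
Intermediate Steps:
$b = - \frac{586979}{1716011}$ ($b = \left(-558\right) \frac{1}{2137} + 130 \left(- \frac{1}{1606}\right) = - \frac{558}{2137} - \frac{65}{803} = - \frac{586979}{1716011} \approx -0.34206$)
$Y{\left(B \right)} = \sqrt{B}$ ($Y{\left(B \right)} = \sqrt{B + 0} = \sqrt{B}$)
$b + Y{\left(-54 \right)} = - \frac{586979}{1716011} + \sqrt{-54} = - \frac{586979}{1716011} + 3 i \sqrt{6}$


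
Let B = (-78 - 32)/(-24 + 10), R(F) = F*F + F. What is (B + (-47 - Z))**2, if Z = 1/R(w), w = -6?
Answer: 67683529/44100 ≈ 1534.8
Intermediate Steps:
R(F) = F + F**2 (R(F) = F**2 + F = F + F**2)
Z = 1/30 (Z = 1/(-6*(1 - 6)) = 1/(-6*(-5)) = 1/30 ≈ 0.033333)
B = 55/7 (B = -110/(-14) = -110*(-1/14) = 55/7 ≈ 7.8571)
(B + (-47 - Z))**2 = (55/7 + (-47 - 1*1/30))**2 = (55/7 + (-47 - 1/30))**2 = (55/7 - 1411/30)**2 = (-8227/210)**2 = 67683529/44100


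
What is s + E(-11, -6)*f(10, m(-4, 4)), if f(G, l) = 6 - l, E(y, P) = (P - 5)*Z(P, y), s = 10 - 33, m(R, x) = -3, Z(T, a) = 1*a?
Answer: 1066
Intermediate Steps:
Z(T, a) = a
s = -23
E(y, P) = y*(-5 + P) (E(y, P) = (P - 5)*y = (-5 + P)*y = y*(-5 + P))
s + E(-11, -6)*f(10, m(-4, 4)) = -23 + (-11*(-5 - 6))*(6 - 1*(-3)) = -23 + (-11*(-11))*(6 + 3) = -23 + 121*9 = -23 + 1089 = 1066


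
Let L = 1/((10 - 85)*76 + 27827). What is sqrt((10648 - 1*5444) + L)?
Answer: sqrt(2547899909443)/22127 ≈ 72.139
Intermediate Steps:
L = 1/22127 (L = 1/(-75*76 + 27827) = 1/(-5700 + 27827) = 1/22127 ≈ 4.5194e-5)
sqrt((10648 - 1*5444) + L) = sqrt((10648 - 1*5444) + 1/22127) = sqrt((10648 - 5444) + 1/22127) = sqrt(5204 + 1/22127) = sqrt(115148909/22127) = sqrt(2547899909443)/22127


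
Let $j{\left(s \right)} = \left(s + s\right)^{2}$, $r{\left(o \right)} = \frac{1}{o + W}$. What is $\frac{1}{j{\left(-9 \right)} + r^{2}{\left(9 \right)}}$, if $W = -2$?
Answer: $\frac{49}{15877} \approx 0.0030862$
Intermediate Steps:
$r{\left(o \right)} = \frac{1}{-2 + o}$ ($r{\left(o \right)} = \frac{1}{o - 2} = \frac{1}{-2 + o}$)
$j{\left(s \right)} = 4 s^{2}$ ($j{\left(s \right)} = \left(2 s\right)^{2} = 4 s^{2}$)
$\frac{1}{j{\left(-9 \right)} + r^{2}{\left(9 \right)}} = \frac{1}{4 \left(-9\right)^{2} + \left(\frac{1}{-2 + 9}\right)^{2}} = \frac{1}{4 \cdot 81 + \left(\frac{1}{7}\right)^{2}} = \frac{1}{324 + \left(\frac{1}{7}\right)^{2}} = \frac{1}{324 + \frac{1}{49}} = \frac{1}{\frac{15877}{49}} = \frac{49}{15877}$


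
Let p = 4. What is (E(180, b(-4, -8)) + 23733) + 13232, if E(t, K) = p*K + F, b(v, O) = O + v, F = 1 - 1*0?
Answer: 36918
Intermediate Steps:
F = 1 (F = 1 + 0 = 1)
E(t, K) = 1 + 4*K (E(t, K) = 4*K + 1 = 1 + 4*K)
(E(180, b(-4, -8)) + 23733) + 13232 = ((1 + 4*(-8 - 4)) + 23733) + 13232 = ((1 + 4*(-12)) + 23733) + 13232 = ((1 - 48) + 23733) + 13232 = (-47 + 23733) + 13232 = 23686 + 13232 = 36918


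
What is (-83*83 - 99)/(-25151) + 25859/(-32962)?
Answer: -420041253/829027262 ≈ -0.50667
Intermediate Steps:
(-83*83 - 99)/(-25151) + 25859/(-32962) = (-6889 - 99)*(-1/25151) + 25859*(-1/32962) = -6988*(-1/25151) - 25859/32962 = 6988/25151 - 25859/32962 = -420041253/829027262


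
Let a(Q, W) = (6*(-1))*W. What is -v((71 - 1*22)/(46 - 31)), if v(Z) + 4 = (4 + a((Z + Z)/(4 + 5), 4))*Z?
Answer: 208/3 ≈ 69.333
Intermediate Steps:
a(Q, W) = -6*W
v(Z) = -4 - 20*Z (v(Z) = -4 + (4 - 6*4)*Z = -4 + (4 - 24)*Z = -4 - 20*Z)
-v((71 - 1*22)/(46 - 31)) = -(-4 - 20*(71 - 1*22)/(46 - 31)) = -(-4 - 20*(71 - 22)/15) = -(-4 - 980/15) = -(-4 - 20*49/15) = -(-4 - 196/3) = -1*(-208/3) = 208/3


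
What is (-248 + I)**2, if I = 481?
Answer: 54289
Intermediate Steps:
(-248 + I)**2 = (-248 + 481)**2 = 233**2 = 54289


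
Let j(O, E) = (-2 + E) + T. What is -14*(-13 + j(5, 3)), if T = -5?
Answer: 238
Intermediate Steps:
j(O, E) = -7 + E (j(O, E) = (-2 + E) - 5 = -7 + E)
-14*(-13 + j(5, 3)) = -14*(-13 + (-7 + 3)) = -14*(-13 - 4) = -14*(-17) = 238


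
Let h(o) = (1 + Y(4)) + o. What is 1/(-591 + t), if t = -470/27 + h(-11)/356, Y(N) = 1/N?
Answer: -38448/23393101 ≈ -0.0016436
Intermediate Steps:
h(o) = 5/4 + o (h(o) = (1 + 1/4) + o = (1 + ¼) + o = 5/4 + o)
t = -670333/38448 (t = -470/27 + (5/4 - 11)/356 = -470*1/27 - 39/4*1/356 = -470/27 - 39/1424 = -670333/38448 ≈ -17.435)
1/(-591 + t) = 1/(-591 - 670333/38448) = 1/(-23393101/38448) = -38448/23393101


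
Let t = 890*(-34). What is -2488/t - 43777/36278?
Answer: -18153417/16143710 ≈ -1.1245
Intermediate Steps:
t = -30260
-2488/t - 43777/36278 = -2488/(-30260) - 43777/36278 = -2488*(-1/30260) - 43777*1/36278 = 622/7565 - 43777/36278 = -18153417/16143710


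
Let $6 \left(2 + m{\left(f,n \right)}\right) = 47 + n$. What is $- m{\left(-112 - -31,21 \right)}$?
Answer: $- \frac{28}{3} \approx -9.3333$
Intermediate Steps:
$m{\left(f,n \right)} = \frac{35}{6} + \frac{n}{6}$ ($m{\left(f,n \right)} = -2 + \frac{47 + n}{6} = -2 + \left(\frac{47}{6} + \frac{n}{6}\right) = \frac{35}{6} + \frac{n}{6}$)
$- m{\left(-112 - -31,21 \right)} = - (\frac{35}{6} + \frac{1}{6} \cdot 21) = - (\frac{35}{6} + \frac{7}{2}) = \left(-1\right) \frac{28}{3} = - \frac{28}{3}$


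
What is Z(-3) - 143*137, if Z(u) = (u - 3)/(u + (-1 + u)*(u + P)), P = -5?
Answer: -568145/29 ≈ -19591.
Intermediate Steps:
Z(u) = (-3 + u)/(u + (-1 + u)*(-5 + u)) (Z(u) = (u - 3)/(u + (-1 + u)*(u - 5)) = (-3 + u)/(u + (-1 + u)*(-5 + u)))
Z(-3) - 143*137 = (-3 - 3)/(5 + (-3)**2 - 5*(-3)) - 143*137 = -6/(5 + 9 + 15) - 19591 = -6/29 - 19591 = -568145/29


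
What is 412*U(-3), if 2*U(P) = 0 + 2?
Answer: 412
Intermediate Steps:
U(P) = 1 (U(P) = (0 + 2)/2 = (½)*2 = 1)
412*U(-3) = 412*1 = 412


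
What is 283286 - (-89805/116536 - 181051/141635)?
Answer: 359679424862267/1269659720 ≈ 2.8329e+5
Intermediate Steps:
283286 - (-89805/116536 - 181051/141635) = 283286 - (-89805*1/116536 - 181051*1/141635) = 283286 - (-89805/116536 - 13927/10895) = 283286 - 1*(-2601422347/1269659720) = 283286 + 2601422347/1269659720 = 359679424862267/1269659720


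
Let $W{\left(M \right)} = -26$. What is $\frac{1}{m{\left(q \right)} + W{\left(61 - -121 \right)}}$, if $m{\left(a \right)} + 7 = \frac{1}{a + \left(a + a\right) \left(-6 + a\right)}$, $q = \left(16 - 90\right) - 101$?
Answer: $- \frac{63175}{2084774} \approx -0.030303$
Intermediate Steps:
$q = -175$ ($q = -74 - 101 = -175$)
$m{\left(a \right)} = -7 + \frac{1}{a + 2 a \left(-6 + a\right)}$ ($m{\left(a \right)} = -7 + \frac{1}{a + \left(a + a\right) \left(-6 + a\right)} = -7 + \frac{1}{a + 2 a \left(-6 + a\right)}$)
$\frac{1}{m{\left(q \right)} + W{\left(61 - -121 \right)}} = \frac{1}{\frac{1 - 14 \left(-175\right)^{2} + 77 \left(-175\right)}{\left(-175\right) \left(-11 + 2 \left(-175\right)\right)} - 26} = \frac{1}{- \frac{1 - 428750 - 13475}{175 \left(-11 - 350\right)} - 26} = \frac{1}{- \frac{1 - 428750 - 13475}{175 \left(-361\right)} - 26} = \frac{1}{\left(- \frac{1}{175}\right) \left(- \frac{1}{361}\right) \left(-442224\right) - 26} = \frac{1}{- \frac{442224}{63175} - 26} = \frac{1}{- \frac{2084774}{63175}} = - \frac{63175}{2084774}$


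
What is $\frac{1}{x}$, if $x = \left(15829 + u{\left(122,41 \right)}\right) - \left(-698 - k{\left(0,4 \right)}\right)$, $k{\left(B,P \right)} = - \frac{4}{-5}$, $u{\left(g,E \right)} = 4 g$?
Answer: $\frac{5}{85079} \approx 5.8769 \cdot 10^{-5}$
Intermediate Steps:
$k{\left(B,P \right)} = \frac{4}{5}$ ($k{\left(B,P \right)} = \left(-4\right) \left(- \frac{1}{5}\right) = \frac{4}{5}$)
$x = \frac{85079}{5}$ ($x = \left(15829 + 4 \cdot 122\right) + \left(\left(\frac{4}{5} + 38\right) - -660\right) = \left(15829 + 488\right) + \left(\frac{194}{5} + 660\right) = 16317 + \frac{3494}{5} = \frac{85079}{5} \approx 17016.0$)
$\frac{1}{x} = \frac{1}{\frac{85079}{5}} = \frac{5}{85079}$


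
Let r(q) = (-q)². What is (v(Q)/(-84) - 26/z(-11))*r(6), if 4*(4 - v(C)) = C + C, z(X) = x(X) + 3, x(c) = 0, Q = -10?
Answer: -2211/7 ≈ -315.86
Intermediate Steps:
z(X) = 3 (z(X) = 0 + 3 = 3)
r(q) = q²
v(C) = 4 - C/2 (v(C) = 4 - (C + C)/4 = 4 - C/2)
(v(Q)/(-84) - 26/z(-11))*r(6) = ((4 - ½*(-10))/(-84) - 26/3)*6² = ((4 + 5)*(-1/84) - 26*⅓)*36 = (9*(-1/84) - 26/3)*36 = (-3/28 - 26/3)*36 = -737/84*36 = -2211/7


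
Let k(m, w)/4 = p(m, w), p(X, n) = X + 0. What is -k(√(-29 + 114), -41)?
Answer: -4*√85 ≈ -36.878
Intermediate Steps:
p(X, n) = X
k(m, w) = 4*m
-k(√(-29 + 114), -41) = -4*√(-29 + 114) = -4*√85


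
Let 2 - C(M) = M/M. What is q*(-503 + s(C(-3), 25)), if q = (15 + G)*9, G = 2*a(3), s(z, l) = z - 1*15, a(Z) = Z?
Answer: -97713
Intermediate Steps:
C(M) = 1 (C(M) = 2 - M/M = 2 - 1*1 = 2 - 1 = 1)
s(z, l) = -15 + z (s(z, l) = z - 15 = -15 + z)
G = 6 (G = 2*3 = 6)
q = 189 (q = (15 + 6)*9 = 21*9 = 189)
q*(-503 + s(C(-3), 25)) = 189*(-503 + (-15 + 1)) = 189*(-503 - 14) = 189*(-517) = -97713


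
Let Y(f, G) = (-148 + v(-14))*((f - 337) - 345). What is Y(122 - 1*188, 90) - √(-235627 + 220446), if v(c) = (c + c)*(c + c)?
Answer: -475728 - I*√15181 ≈ -4.7573e+5 - 123.21*I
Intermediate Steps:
v(c) = 4*c² (v(c) = (2*c)*(2*c) = 4*c²)
Y(f, G) = -433752 + 636*f (Y(f, G) = (-148 + 4*(-14)²)*((f - 337) - 345) = (-148 + 4*196)*((-337 + f) - 345) = (-148 + 784)*(-682 + f) = 636*(-682 + f) = -433752 + 636*f)
Y(122 - 1*188, 90) - √(-235627 + 220446) = (-433752 + 636*(122 - 1*188)) - √(-235627 + 220446) = (-433752 + 636*(122 - 188)) - √(-15181) = (-433752 + 636*(-66)) - I*√15181 = (-433752 - 41976) - I*√15181 = -475728 - I*√15181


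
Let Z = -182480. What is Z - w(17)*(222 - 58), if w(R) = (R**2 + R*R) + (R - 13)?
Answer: -277928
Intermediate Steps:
w(R) = -13 + R + 2*R**2 (w(R) = (R**2 + R**2) + (-13 + R) = 2*R**2 + (-13 + R) = -13 + R + 2*R**2)
Z - w(17)*(222 - 58) = -182480 - (-13 + 17 + 2*17**2)*(222 - 58) = -182480 - (-13 + 17 + 2*289)*164 = -182480 - (-13 + 17 + 578)*164 = -182480 - 582*164 = -182480 - 1*95448 = -182480 - 95448 = -277928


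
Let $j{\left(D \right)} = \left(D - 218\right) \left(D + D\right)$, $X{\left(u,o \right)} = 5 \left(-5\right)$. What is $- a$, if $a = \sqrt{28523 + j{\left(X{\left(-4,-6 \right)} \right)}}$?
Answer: $- \sqrt{40673} \approx -201.68$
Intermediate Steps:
$X{\left(u,o \right)} = -25$
$j{\left(D \right)} = 2 D \left(-218 + D\right)$ ($j{\left(D \right)} = \left(-218 + D\right) 2 D = 2 D \left(-218 + D\right)$)
$a = \sqrt{40673}$ ($a = \sqrt{28523 + 2 \left(-25\right) \left(-218 - 25\right)} = \sqrt{28523 + 2 \left(-25\right) \left(-243\right)} = \sqrt{28523 + 12150} = \sqrt{40673} \approx 201.68$)
$- a = - \sqrt{40673}$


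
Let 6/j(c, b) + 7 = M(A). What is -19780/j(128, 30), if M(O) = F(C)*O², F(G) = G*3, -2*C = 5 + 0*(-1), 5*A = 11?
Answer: 428237/3 ≈ 1.4275e+5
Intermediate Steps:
A = 11/5 (A = (⅕)*11 = 11/5 ≈ 2.2000)
C = -5/2 (C = -(5 + 0*(-1))/2 = -(5 + 0)/2 = -½*5 = -5/2 ≈ -2.5000)
F(G) = 3*G
M(O) = -15*O²/2 (M(O) = (3*(-5/2))*O² = -15*O²/2)
j(c, b) = -60/433 (j(c, b) = 6/(-7 - 15*(11/5)²/2) = 6/(-7 - 15/2*121/25) = 6/(-7 - 363/10) = 6/(-433/10) = 6*(-10/433) = -60/433)
-19780/j(128, 30) = -19780/(-60/433) = -19780*(-433/60) = 428237/3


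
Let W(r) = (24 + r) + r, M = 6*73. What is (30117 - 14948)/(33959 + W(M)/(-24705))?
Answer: 108153/242123 ≈ 0.44669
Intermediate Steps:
M = 438
W(r) = 24 + 2*r
(30117 - 14948)/(33959 + W(M)/(-24705)) = (30117 - 14948)/(33959 + (24 + 2*438)/(-24705)) = 15169/(33959 + (24 + 876)*(-1/24705)) = 15169/(33959 + 900*(-1/24705)) = 15169/(33959 - 20/549) = 15169/(18643471/549) = 15169*(549/18643471) = 108153/242123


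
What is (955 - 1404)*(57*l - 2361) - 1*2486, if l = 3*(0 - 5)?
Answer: 1441498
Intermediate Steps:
l = -15 (l = 3*(-5) = -15)
(955 - 1404)*(57*l - 2361) - 1*2486 = (955 - 1404)*(57*(-15) - 2361) - 1*2486 = -449*(-855 - 2361) - 2486 = -449*(-3216) - 2486 = 1443984 - 2486 = 1441498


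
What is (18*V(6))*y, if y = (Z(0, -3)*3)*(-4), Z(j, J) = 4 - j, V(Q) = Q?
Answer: -5184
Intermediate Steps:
y = -48 (y = ((4 - 1*0)*3)*(-4) = ((4 + 0)*3)*(-4) = (4*3)*(-4) = 12*(-4) = -48)
(18*V(6))*y = (18*6)*(-48) = 108*(-48) = -5184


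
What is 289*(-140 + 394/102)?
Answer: -118031/3 ≈ -39344.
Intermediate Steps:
289*(-140 + 394/102) = 289*(-140 + 394*(1/102)) = 289*(-140 + 197/51) = 289*(-6943/51) = -118031/3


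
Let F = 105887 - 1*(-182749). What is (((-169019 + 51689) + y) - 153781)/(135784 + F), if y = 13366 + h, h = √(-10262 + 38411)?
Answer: -51549/84884 + √28149/424420 ≈ -0.60689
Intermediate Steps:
h = √28149 ≈ 167.78
y = 13366 + √28149 ≈ 13534.
F = 288636 (F = 105887 + 182749 = 288636)
(((-169019 + 51689) + y) - 153781)/(135784 + F) = (((-169019 + 51689) + (13366 + √28149)) - 153781)/(135784 + 288636) = ((-117330 + (13366 + √28149)) - 153781)/424420 = ((-103964 + √28149) - 153781)*(1/424420) = (-257745 + √28149)*(1/424420) = -51549/84884 + √28149/424420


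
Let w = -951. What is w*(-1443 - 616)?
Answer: 1958109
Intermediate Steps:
w*(-1443 - 616) = -951*(-1443 - 616) = -951*(-2059) = 1958109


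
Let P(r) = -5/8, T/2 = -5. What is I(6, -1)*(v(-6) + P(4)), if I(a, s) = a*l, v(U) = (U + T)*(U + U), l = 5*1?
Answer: 22965/4 ≈ 5741.3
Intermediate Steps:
T = -10 (T = 2*(-5) = -10)
l = 5
v(U) = 2*U*(-10 + U) (v(U) = (U - 10)*(U + U) = (-10 + U)*(2*U) = 2*U*(-10 + U))
I(a, s) = 5*a (I(a, s) = a*5 = 5*a)
P(r) = -5/8 (P(r) = -5*⅛ = -5/8)
I(6, -1)*(v(-6) + P(4)) = (5*6)*(2*(-6)*(-10 - 6) - 5/8) = 30*(2*(-6)*(-16) - 5/8) = 30*(192 - 5/8) = 30*(1531/8) = 22965/4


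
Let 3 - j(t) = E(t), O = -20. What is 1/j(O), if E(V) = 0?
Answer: 1/3 ≈ 0.33333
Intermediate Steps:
j(t) = 3 (j(t) = 3 - 1*0 = 3 + 0 = 3)
1/j(O) = 1/3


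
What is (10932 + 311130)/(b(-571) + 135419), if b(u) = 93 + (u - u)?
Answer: 12387/5212 ≈ 2.3766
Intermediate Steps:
b(u) = 93 (b(u) = 93 + 0 = 93)
(10932 + 311130)/(b(-571) + 135419) = (10932 + 311130)/(93 + 135419) = 322062/135512 = 322062*(1/135512) = 12387/5212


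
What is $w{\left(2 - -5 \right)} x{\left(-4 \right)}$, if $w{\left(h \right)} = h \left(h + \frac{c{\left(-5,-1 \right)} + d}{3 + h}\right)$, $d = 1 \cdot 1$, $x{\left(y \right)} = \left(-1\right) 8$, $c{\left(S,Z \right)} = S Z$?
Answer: $- \frac{2128}{5} \approx -425.6$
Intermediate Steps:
$x{\left(y \right)} = -8$
$d = 1$
$w{\left(h \right)} = h \left(h + \frac{6}{3 + h}\right)$ ($w{\left(h \right)} = h \left(h + \frac{\left(-5\right) \left(-1\right) + 1}{3 + h}\right) = h \left(h + \frac{5 + 1}{3 + h}\right) = h \left(h + \frac{6}{3 + h}\right)$)
$w{\left(2 - -5 \right)} x{\left(-4 \right)} = \frac{\left(2 - -5\right) \left(6 + \left(2 - -5\right)^{2} + 3 \left(2 - -5\right)\right)}{3 + \left(2 - -5\right)} \left(-8\right) = \frac{\left(2 + 5\right) \left(6 + \left(2 + 5\right)^{2} + 3 \left(2 + 5\right)\right)}{3 + \left(2 + 5\right)} \left(-8\right) = \frac{7 \left(6 + 7^{2} + 3 \cdot 7\right)}{3 + 7} \left(-8\right) = \frac{7 \left(6 + 49 + 21\right)}{10} \left(-8\right) = 7 \cdot \frac{1}{10} \cdot 76 \left(-8\right) = \frac{266}{5} \left(-8\right) = - \frac{2128}{5}$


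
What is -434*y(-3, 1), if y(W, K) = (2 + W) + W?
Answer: 1736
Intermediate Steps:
y(W, K) = 2 + 2*W
-434*y(-3, 1) = -434*(2 + 2*(-3)) = -434*(2 - 6) = -434*(-4) = 1736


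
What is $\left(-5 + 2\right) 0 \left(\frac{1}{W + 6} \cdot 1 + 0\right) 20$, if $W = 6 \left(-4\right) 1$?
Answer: $0$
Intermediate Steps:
$W = -24$ ($W = \left(-24\right) 1 = -24$)
$\left(-5 + 2\right) 0 \left(\frac{1}{W + 6} \cdot 1 + 0\right) 20 = \left(-5 + 2\right) 0 \left(\frac{1}{-24 + 6} \cdot 1 + 0\right) 20 = \left(-3\right) 0 \left(\frac{1}{-18} \cdot 1 + 0\right) 20 = 0 \left(\left(- \frac{1}{18}\right) 1 + 0\right) 20 = 0 \left(- \frac{1}{18} + 0\right) 20 = 0 \left(- \frac{1}{18}\right) 20 = 0 \cdot 20 = 0$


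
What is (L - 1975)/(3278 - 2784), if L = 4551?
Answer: 1288/247 ≈ 5.2146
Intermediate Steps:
(L - 1975)/(3278 - 2784) = (4551 - 1975)/(3278 - 2784) = 2576/494 = 2576*(1/494) = 1288/247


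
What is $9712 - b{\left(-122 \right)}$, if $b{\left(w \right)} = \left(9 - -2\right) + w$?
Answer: $9823$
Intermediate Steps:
$b{\left(w \right)} = 11 + w$ ($b{\left(w \right)} = \left(9 + 2\right) + w = 11 + w$)
$9712 - b{\left(-122 \right)} = 9712 - \left(11 - 122\right) = 9712 - -111 = 9712 + 111 = 9823$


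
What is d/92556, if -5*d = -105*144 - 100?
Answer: 761/23139 ≈ 0.032888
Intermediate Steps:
d = 3044 (d = -(-105*144 - 100)/5 = -(-15120 - 100)/5 = -⅕*(-15220) = 3044)
d/92556 = 3044/92556 = 3044*(1/92556) = 761/23139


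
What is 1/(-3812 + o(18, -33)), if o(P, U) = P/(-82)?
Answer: -41/156301 ≈ -0.00026231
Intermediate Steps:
o(P, U) = -P/82 (o(P, U) = P*(-1/82) = -P/82)
1/(-3812 + o(18, -33)) = 1/(-3812 - 1/82*18) = 1/(-3812 - 9/41) = 1/(-156301/41) = -41/156301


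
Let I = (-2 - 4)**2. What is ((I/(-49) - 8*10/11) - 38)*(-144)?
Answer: 3570912/539 ≈ 6625.1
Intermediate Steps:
I = 36 (I = (-6)**2 = 36)
((I/(-49) - 8*10/11) - 38)*(-144) = ((36/(-49) - 8*10/11) - 38)*(-144) = ((36*(-1/49) - 80*1/11) - 38)*(-144) = ((-36/49 - 80/11) - 38)*(-144) = (-4316/539 - 38)*(-144) = -24798/539*(-144) = 3570912/539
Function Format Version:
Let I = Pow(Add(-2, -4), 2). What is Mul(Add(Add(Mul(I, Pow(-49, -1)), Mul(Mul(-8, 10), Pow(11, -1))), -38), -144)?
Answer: Rational(3570912, 539) ≈ 6625.1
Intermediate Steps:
I = 36 (I = Pow(-6, 2) = 36)
Mul(Add(Add(Mul(I, Pow(-49, -1)), Mul(Mul(-8, 10), Pow(11, -1))), -38), -144) = Mul(Add(Add(Mul(36, Pow(-49, -1)), Mul(Mul(-8, 10), Pow(11, -1))), -38), -144) = Mul(Add(Add(Mul(36, Rational(-1, 49)), Mul(-80, Rational(1, 11))), -38), -144) = Mul(Add(Add(Rational(-36, 49), Rational(-80, 11)), -38), -144) = Mul(Add(Rational(-4316, 539), -38), -144) = Mul(Rational(-24798, 539), -144) = Rational(3570912, 539)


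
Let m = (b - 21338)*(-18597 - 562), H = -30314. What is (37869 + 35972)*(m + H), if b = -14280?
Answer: 50387248535268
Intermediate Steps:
m = 682405262 (m = (-14280 - 21338)*(-18597 - 562) = -35618*(-19159) = 682405262)
(37869 + 35972)*(m + H) = (37869 + 35972)*(682405262 - 30314) = 73841*682374948 = 50387248535268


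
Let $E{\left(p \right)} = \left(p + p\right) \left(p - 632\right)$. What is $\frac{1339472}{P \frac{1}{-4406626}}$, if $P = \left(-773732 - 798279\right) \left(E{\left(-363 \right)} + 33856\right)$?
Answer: $\frac{421610867248}{84913970749} \approx 4.9651$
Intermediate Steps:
$E{\left(p \right)} = 2 p \left(-632 + p\right)$
$P = -1188795590486$ ($P = \left(-773732 - 798279\right) \left(2 \left(-363\right) \left(-632 - 363\right) + 33856\right) = - 1572011 \left(2 \left(-363\right) \left(-995\right) + 33856\right) = - 1572011 \left(722370 + 33856\right) = \left(-1572011\right) 756226 = -1188795590486$)
$\frac{1339472}{P \frac{1}{-4406626}} = \frac{1339472}{\left(-1188795590486\right) \frac{1}{-4406626}} = \frac{1339472}{\left(-1188795590486\right) \left(- \frac{1}{4406626}\right)} = \frac{1339472}{\frac{84913970749}{314759}} = 1339472 \cdot \frac{314759}{84913970749} = \frac{421610867248}{84913970749}$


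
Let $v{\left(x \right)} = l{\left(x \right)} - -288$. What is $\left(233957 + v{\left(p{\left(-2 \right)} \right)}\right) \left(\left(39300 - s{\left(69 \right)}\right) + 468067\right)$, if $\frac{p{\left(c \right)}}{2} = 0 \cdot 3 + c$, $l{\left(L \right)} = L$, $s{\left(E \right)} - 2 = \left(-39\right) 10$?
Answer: $118937038955$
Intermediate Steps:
$s{\left(E \right)} = -388$ ($s{\left(E \right)} = 2 - 390 = -388$)
$p{\left(c \right)} = 2 c$ ($p{\left(c \right)} = 2 \left(0 \cdot 3 + c\right) = 2 \left(0 + c\right) = 2 c$)
$v{\left(x \right)} = 288 + x$ ($v{\left(x \right)} = x - -288 = x + 288 = 288 + x$)
$\left(233957 + v{\left(p{\left(-2 \right)} \right)}\right) \left(\left(39300 - s{\left(69 \right)}\right) + 468067\right) = \left(233957 + \left(288 + 2 \left(-2\right)\right)\right) \left(\left(39300 - -388\right) + 468067\right) = \left(233957 + \left(288 - 4\right)\right) \left(\left(39300 + 388\right) + 468067\right) = \left(233957 + 284\right) \left(39688 + 468067\right) = 234241 \cdot 507755 = 118937038955$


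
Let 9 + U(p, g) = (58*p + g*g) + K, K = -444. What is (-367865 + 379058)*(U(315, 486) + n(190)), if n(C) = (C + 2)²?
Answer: 3255786261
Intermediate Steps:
n(C) = (2 + C)²
U(p, g) = -453 + g² + 58*p (U(p, g) = -9 + ((58*p + g*g) - 444) = -9 + ((58*p + g²) - 444) = -9 + ((g² + 58*p) - 444) = -9 + (-444 + g² + 58*p) = -453 + g² + 58*p)
(-367865 + 379058)*(U(315, 486) + n(190)) = (-367865 + 379058)*((-453 + 486² + 58*315) + (2 + 190)²) = 11193*((-453 + 236196 + 18270) + 192²) = 11193*(254013 + 36864) = 11193*290877 = 3255786261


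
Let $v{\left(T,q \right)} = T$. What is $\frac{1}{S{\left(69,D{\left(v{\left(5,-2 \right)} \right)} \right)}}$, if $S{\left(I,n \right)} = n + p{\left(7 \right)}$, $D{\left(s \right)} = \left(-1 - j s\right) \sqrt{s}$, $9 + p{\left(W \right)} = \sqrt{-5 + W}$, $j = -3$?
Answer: $\frac{1}{-9 + \sqrt{2} + 14 \sqrt{5}} \approx 0.04216$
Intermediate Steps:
$p{\left(W \right)} = -9 + \sqrt{-5 + W}$
$D{\left(s \right)} = \sqrt{s} \left(-1 + 3 s\right)$ ($D{\left(s \right)} = \left(-1 - - 3 s\right) \sqrt{s} = \left(-1 + 3 s\right) \sqrt{s} = \sqrt{s} \left(-1 + 3 s\right)$)
$S{\left(I,n \right)} = -9 + n + \sqrt{2}$ ($S{\left(I,n \right)} = n - \left(9 - \sqrt{-5 + 7}\right) = n - \left(9 - \sqrt{2}\right) = -9 + n + \sqrt{2}$)
$\frac{1}{S{\left(69,D{\left(v{\left(5,-2 \right)} \right)} \right)}} = \frac{1}{-9 + \sqrt{5} \left(-1 + 3 \cdot 5\right) + \sqrt{2}} = \frac{1}{-9 + \sqrt{5} \left(-1 + 15\right) + \sqrt{2}} = \frac{1}{-9 + \sqrt{5} \cdot 14 + \sqrt{2}} = \frac{1}{-9 + 14 \sqrt{5} + \sqrt{2}} = \frac{1}{-9 + \sqrt{2} + 14 \sqrt{5}}$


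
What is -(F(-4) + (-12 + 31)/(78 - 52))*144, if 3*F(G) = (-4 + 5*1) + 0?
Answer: -1992/13 ≈ -153.23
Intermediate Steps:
F(G) = 1/3 (F(G) = ((-4 + 5*1) + 0)/3 = ((-4 + 5) + 0)/3 = (1 + 0)/3 = (1/3)*1 = 1/3)
-(F(-4) + (-12 + 31)/(78 - 52))*144 = -(1/3 + (-12 + 31)/(78 - 52))*144 = -(1/3 + 19/26)*144 = -83*144/78 = -1*1992/13 = -1992/13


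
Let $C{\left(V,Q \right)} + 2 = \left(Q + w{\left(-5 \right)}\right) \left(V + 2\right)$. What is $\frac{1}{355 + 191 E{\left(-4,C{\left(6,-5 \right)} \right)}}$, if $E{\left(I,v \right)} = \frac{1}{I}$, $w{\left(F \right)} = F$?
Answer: $\frac{4}{1229} \approx 0.0032547$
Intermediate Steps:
$C{\left(V,Q \right)} = -2 + \left(-5 + Q\right) \left(2 + V\right)$ ($C{\left(V,Q \right)} = -2 + \left(Q - 5\right) \left(V + 2\right) = -2 + \left(-5 + Q\right) \left(2 + V\right)$)
$\frac{1}{355 + 191 E{\left(-4,C{\left(6,-5 \right)} \right)}} = \frac{1}{355 + \frac{191}{-4}} = \frac{1}{355 + 191 \left(- \frac{1}{4}\right)} = \frac{1}{355 - \frac{191}{4}} = \frac{1}{\frac{1229}{4}} = \frac{4}{1229}$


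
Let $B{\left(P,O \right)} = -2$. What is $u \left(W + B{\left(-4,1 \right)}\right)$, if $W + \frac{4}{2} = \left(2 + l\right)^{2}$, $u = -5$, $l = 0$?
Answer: $0$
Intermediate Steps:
$W = 2$ ($W = -2 + \left(2 + 0\right)^{2} = -2 + 2^{2} = -2 + 4 = 2$)
$u \left(W + B{\left(-4,1 \right)}\right) = - 5 \left(2 - 2\right) = \left(-5\right) 0 = 0$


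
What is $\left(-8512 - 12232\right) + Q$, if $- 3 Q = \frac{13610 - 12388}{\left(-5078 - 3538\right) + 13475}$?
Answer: $- \frac{302386510}{14577} \approx -20744.0$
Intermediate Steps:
$Q = - \frac{1222}{14577}$ ($Q = - \frac{\left(13610 - 12388\right) \frac{1}{\left(-5078 - 3538\right) + 13475}}{3} = - \frac{1222 \frac{1}{\left(-5078 - 3538\right) + 13475}}{3} = - \frac{1222 \frac{1}{-8616 + 13475}}{3} = - \frac{1222 \cdot \frac{1}{4859}}{3} = \left(- \frac{1}{3}\right) \frac{1222}{4859} = - \frac{1222}{14577} \approx -0.083831$)
$\left(-8512 - 12232\right) + Q = \left(-8512 - 12232\right) - \frac{1222}{14577} = -20744 - \frac{1222}{14577} = - \frac{302386510}{14577}$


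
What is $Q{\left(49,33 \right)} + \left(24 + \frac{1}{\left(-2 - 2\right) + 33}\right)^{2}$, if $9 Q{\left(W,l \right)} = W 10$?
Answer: $\frac{4784371}{7569} \approx 632.1$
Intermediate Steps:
$Q{\left(W,l \right)} = \frac{10 W}{9}$ ($Q{\left(W,l \right)} = \frac{W 10}{9} = \frac{10 W}{9}$)
$Q{\left(49,33 \right)} + \left(24 + \frac{1}{\left(-2 - 2\right) + 33}\right)^{2} = \frac{10}{9} \cdot 49 + \left(24 + \frac{1}{\left(-2 - 2\right) + 33}\right)^{2} = \frac{490}{9} + \left(24 + \frac{1}{\left(-2 - 2\right) + 33}\right)^{2} = \frac{490}{9} + \left(24 + \frac{1}{-4 + 33}\right)^{2} = \frac{490}{9} + \left(24 + \frac{1}{29}\right)^{2} = \frac{490}{9} + \left(\frac{697}{29}\right)^{2} = \frac{490}{9} + \frac{485809}{841} = \frac{4784371}{7569}$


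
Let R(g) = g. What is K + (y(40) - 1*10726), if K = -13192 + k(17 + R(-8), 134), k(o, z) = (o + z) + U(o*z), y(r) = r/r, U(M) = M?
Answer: -22568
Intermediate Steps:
y(r) = 1
k(o, z) = o + z + o*z (k(o, z) = (o + z) + o*z = o + z + o*z)
K = -11843 (K = -13192 + ((17 - 8) + 134 + (17 - 8)*134) = -13192 + (9 + 134 + 9*134) = -13192 + (9 + 134 + 1206) = -13192 + 1349 = -11843)
K + (y(40) - 1*10726) = -11843 + (1 - 1*10726) = -11843 + (1 - 10726) = -11843 - 10725 = -22568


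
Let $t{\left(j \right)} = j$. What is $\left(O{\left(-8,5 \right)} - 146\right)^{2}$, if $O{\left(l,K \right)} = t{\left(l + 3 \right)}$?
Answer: $22801$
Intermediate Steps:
$O{\left(l,K \right)} = 3 + l$ ($O{\left(l,K \right)} = l + 3 = 3 + l$)
$\left(O{\left(-8,5 \right)} - 146\right)^{2} = \left(\left(3 - 8\right) - 146\right)^{2} = \left(-5 - 146\right)^{2} = \left(-151\right)^{2} = 22801$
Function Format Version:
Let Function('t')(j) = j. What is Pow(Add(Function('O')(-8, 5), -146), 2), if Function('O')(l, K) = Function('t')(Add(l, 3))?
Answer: 22801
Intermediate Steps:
Function('O')(l, K) = Add(3, l) (Function('O')(l, K) = Add(l, 3) = Add(3, l))
Pow(Add(Function('O')(-8, 5), -146), 2) = Pow(Add(Add(3, -8), -146), 2) = Pow(Add(-5, -146), 2) = Pow(-151, 2) = 22801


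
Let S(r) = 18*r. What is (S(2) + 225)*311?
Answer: 81171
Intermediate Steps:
(S(2) + 225)*311 = (18*2 + 225)*311 = (36 + 225)*311 = 261*311 = 81171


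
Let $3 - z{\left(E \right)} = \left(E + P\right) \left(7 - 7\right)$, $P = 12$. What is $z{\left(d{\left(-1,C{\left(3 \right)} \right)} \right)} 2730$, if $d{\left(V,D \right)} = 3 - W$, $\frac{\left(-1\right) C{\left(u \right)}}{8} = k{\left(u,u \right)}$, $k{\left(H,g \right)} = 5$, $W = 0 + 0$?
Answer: $8190$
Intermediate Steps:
$W = 0$
$C{\left(u \right)} = -40$ ($C{\left(u \right)} = \left(-8\right) 5 = -40$)
$d{\left(V,D \right)} = 3$ ($d{\left(V,D \right)} = 3 - 0 = 3 + 0 = 3$)
$z{\left(E \right)} = 3$ ($z{\left(E \right)} = 3 - \left(E + 12\right) \left(7 - 7\right) = 3 - \left(12 + E\right) 0 = 3 - 0 = 3 + 0 = 3$)
$z{\left(d{\left(-1,C{\left(3 \right)} \right)} \right)} 2730 = 3 \cdot 2730 = 8190$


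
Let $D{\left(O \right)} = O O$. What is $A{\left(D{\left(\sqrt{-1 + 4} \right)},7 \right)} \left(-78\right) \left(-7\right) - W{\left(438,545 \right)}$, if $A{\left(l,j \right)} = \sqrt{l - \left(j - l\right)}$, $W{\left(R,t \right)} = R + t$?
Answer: $-983 + 546 i \approx -983.0 + 546.0 i$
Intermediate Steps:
$D{\left(O \right)} = O^{2}$
$A{\left(l,j \right)} = \sqrt{- j + 2 l}$
$A{\left(D{\left(\sqrt{-1 + 4} \right)},7 \right)} \left(-78\right) \left(-7\right) - W{\left(438,545 \right)} = \sqrt{\left(-1\right) 7 + 2 \left(\sqrt{-1 + 4}\right)^{2}} \left(-78\right) \left(-7\right) - \left(438 + 545\right) = \sqrt{-7 + 2 \left(\sqrt{3}\right)^{2}} \left(-78\right) \left(-7\right) - 983 = \sqrt{-7 + 2 \cdot 3} \left(-78\right) \left(-7\right) - 983 = \sqrt{-7 + 6} \left(-78\right) \left(-7\right) - 983 = \sqrt{-1} \left(-78\right) \left(-7\right) - 983 = i \left(-78\right) \left(-7\right) - 983 = - 78 i \left(-7\right) - 983 = 546 i - 983 = -983 + 546 i$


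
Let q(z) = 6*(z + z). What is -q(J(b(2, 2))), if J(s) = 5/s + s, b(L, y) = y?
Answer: -54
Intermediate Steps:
J(s) = s + 5/s
q(z) = 12*z (q(z) = 6*(2*z) = 12*z)
-q(J(b(2, 2))) = -12*(2 + 5/2) = -12*9/2 = -1*54 = -54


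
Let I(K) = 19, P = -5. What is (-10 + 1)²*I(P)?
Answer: 1539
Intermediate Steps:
(-10 + 1)²*I(P) = (-10 + 1)²*19 = (-9)²*19 = 81*19 = 1539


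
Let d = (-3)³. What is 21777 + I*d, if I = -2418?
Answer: 87063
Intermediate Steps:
d = -27
21777 + I*d = 21777 - 2418*(-27) = 21777 + 65286 = 87063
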